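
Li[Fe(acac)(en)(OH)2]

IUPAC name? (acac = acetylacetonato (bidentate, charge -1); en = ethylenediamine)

lithium (acetylacetonato)(ethylenediamine)dihydroxoferrate(II)

The 1 lithium counter-ion carries a total charge of +1, so each complex ion is 1−.
Ligand charges: 1×acetylacetonato (-1 each), 1×ethylenediamine (neutral), 2×hydroxo (-1 each); total -3. So Fe + (-3) = 1−, giving Fe = +2.
Ligands are named alphabetically: acetylacetonato before ethylenediamine before hydroxo.
The complex ion is anionic, so iron takes the -ate form ferrate(II).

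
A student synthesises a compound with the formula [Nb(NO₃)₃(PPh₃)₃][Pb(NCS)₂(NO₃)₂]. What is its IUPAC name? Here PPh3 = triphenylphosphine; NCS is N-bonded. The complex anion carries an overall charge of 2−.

trinitratotris(triphenylphosphine)niobium(V) diisothiocyanatodinitratoplumbate(II)

Both ions are complex: the cation is named first with the plain metal name, the anion second with the -ate form; each ion's ligands are alphabetised independently.
The complex anion is given as 2−; its ligand charges sum to -4, so Pb = +2.
A 1:1 salt means the cation carries the equal and opposite charge, 2+.
Cation: ligand charges sum to -3; for the ion to be 2+, Nb = +5.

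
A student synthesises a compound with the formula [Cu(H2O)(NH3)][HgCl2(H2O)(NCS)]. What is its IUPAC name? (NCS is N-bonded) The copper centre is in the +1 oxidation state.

ammineaquacopper(I) aquadichloroisothiocyanatomercurate(II)

Cu is given as +1; the cation's ligand charges sum to 0, so the complex cation is 1+.
A 1:1 salt means the anion carries the equal and opposite charge, 1−.
Anion: ligand charges sum to -3; for the ion to be 1−, Hg = +2.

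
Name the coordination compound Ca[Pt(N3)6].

calcium hexaazidoplatinate(IV)

The 1 calcium counter-ion carries a total charge of +2, so each complex ion is 2−.
Ligand charges: 6×azido (-1 each); total -6. So Pt + (-6) = 2−, giving Pt = +4.
The complex ion is anionic, so platinum takes the -ate form platinate(IV).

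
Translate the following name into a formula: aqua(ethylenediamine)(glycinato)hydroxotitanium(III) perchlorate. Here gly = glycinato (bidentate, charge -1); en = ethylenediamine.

Ligands: 1 aqua (H2O, neutral), 1 glycinato (gly, -1), 1 hydroxo (OH, -1), 1 ethylenediamine (en, neutral). Ligand charge sum = -2.
With Ti in oxidation state +3, the complex ion is [Ti...]^1+.
Charge balance with perchlorate (-1) requires 1 complex ion per 1 perchlorate.

[Ti(en)(gly)(H2O)(OH)]ClO4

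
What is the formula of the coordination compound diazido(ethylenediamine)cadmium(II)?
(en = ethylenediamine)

[Cd(en)(N3)2]

Ligands: 2 azido (N3, -1), 1 ethylenediamine (en, neutral). Ligand charge sum = -2.
With Cd in oxidation state +2, the complex ion is [Cd...].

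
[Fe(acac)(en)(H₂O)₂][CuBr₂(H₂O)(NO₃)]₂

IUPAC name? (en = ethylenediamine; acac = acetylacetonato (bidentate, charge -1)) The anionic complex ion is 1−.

(acetylacetonato)diaqua(ethylenediamine)iron(III) aquadibromonitratocuprate(II)

The complex anion is given as 1−; its ligand charges sum to -3, so Cu = +2.
With 2 anions per cation, the cation must be 2×1 = 2+.
Cation: ligand charges sum to -1; for the ion to be 2+, Fe = +3.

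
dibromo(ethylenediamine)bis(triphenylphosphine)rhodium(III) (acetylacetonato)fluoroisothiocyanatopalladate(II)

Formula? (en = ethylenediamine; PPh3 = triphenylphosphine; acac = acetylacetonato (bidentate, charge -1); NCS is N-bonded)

Cation [Rh…]: ligand charges -2, Rh(III) ⇒ ion charge 1+.
Anion [Pd…]: ligand charges -3, Pd(II) ⇒ ion charge 1−.

[RhBr2(en)(PPh3)2][Pd(acac)F(NCS)]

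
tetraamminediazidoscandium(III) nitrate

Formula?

Ligands: 2 azido (N3, -1), 4 ammine (NH3, neutral). Ligand charge sum = -2.
Charge balance with nitrate (-1) requires 1 complex ion per 1 nitrate.

[Sc(N3)2(NH3)4]NO3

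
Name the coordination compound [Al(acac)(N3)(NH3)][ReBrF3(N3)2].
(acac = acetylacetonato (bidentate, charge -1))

(acetylacetonato)ammineazidoaluminium(III) diazidobromotrifluororhenate(V)

Both ions are complex: the cation is named first with the plain metal name, the anion second with the -ate form; each ion's ligands are alphabetised independently.
Aluminium is always +3 in its complexes; the cation's ligand charges sum to -2, so the complex cation is 1+.
A 1:1 salt means the anion carries the equal and opposite charge, 1−.
Anion: ligand charges sum to -6; for the ion to be 1−, Re = +5.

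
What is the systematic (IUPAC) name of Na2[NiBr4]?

sodium tetrabromonickelate(II)

The 2 sodium counter-ions carry a total charge of +2, so each complex ion is 2−.
Ligand charges: 4×bromo (-1 each); total -4. So Ni + (-4) = 2−, giving Ni = +2.
The complex ion is anionic, so nickel takes the -ate form nickelate(II).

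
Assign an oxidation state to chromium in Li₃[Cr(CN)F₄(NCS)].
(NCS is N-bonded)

+3

3 lithium outside the brackets (+1 each) → the complex ion is 3−.
Ligand charges: 1×NCS = -1; 1×CN = -1; 4×F = -4; sum -6.
Cr + (-6) = 3− ⇒ Cr is +3.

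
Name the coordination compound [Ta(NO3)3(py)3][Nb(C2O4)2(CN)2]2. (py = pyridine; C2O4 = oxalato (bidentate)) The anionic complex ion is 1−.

The complex anion is given as 1−; its ligand charges sum to -6, so Nb = +5.
With 2 anions per cation, the cation must be 2×1 = 2+.
Cation: ligand charges sum to -3; for the ion to be 2+, Ta = +5.

trinitratotris(pyridine)tantalum(V) dicyanodioxalatoniobate(V)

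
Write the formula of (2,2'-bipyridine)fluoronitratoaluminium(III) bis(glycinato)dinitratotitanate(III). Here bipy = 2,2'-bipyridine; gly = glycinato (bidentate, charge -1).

Cation [Al…]: ligand charges -2, Al(III) ⇒ ion charge 1+.
Anion [Ti…]: ligand charges -4, Ti(III) ⇒ ion charge 1−.

[Al(bipy)F(NO3)][Ti(gly)2(NO3)2]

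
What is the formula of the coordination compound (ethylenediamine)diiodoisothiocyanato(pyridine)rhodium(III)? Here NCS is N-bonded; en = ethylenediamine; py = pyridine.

Ligands: 1 isothiocyanato (NCS, -1), 1 ethylenediamine (en, neutral), 1 pyridine (py, neutral), 2 iodo (I, -1). Ligand charge sum = -3.
With Rh in oxidation state +3, the complex ion is [Rh...].

[Rh(en)I2(NCS)(py)]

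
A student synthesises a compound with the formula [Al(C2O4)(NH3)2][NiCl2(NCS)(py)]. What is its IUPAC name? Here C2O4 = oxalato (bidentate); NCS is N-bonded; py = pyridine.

Aluminium is always +3 in its complexes; the cation's ligand charges sum to -2, so the complex cation is 1+.
A 1:1 salt means the anion carries the equal and opposite charge, 1−.
Anion: ligand charges sum to -3; for the ion to be 1−, Ni = +2.

diammineoxalatoaluminium(III) dichloroisothiocyanato(pyridine)nickelate(II)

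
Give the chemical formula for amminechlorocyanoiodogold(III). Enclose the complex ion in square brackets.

[AuCl(CN)I(NH3)]

Ligands: 1 ammine (NH3, neutral), 1 iodo (I, -1), 1 chloro (Cl, -1), 1 cyano (CN, -1). Ligand charge sum = -3.
With Au in oxidation state +3, the complex ion is [Au...].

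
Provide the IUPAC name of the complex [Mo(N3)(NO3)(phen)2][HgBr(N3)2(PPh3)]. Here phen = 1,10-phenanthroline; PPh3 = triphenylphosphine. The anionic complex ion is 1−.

azidonitratobis(1,10-phenanthroline)molybdenum(III) diazidobromo(triphenylphosphine)mercurate(II)

Both ions are complex: the cation is named first with the plain metal name, the anion second with the -ate form; each ion's ligands are alphabetised independently.
The complex anion is given as 1−; its ligand charges sum to -3, so Hg = +2.
A 1:1 salt means the cation carries the equal and opposite charge, 1+.
Cation: ligand charges sum to -2; for the ion to be 1+, Mo = +3.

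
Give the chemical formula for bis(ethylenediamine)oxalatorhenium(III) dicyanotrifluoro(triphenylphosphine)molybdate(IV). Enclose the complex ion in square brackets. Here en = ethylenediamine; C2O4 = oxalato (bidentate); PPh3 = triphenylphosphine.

[Re(C2O4)(en)2][Mo(CN)2F3(PPh3)]

Cation [Re…]: ligand charges -2, Re(III) ⇒ ion charge 1+.
Anion [Mo…]: ligand charges -5, Mo(IV) ⇒ ion charge 1−.
One 1+ cation balances one 1− anion.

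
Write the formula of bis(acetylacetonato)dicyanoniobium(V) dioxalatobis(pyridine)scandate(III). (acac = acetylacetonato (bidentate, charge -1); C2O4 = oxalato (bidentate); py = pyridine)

[Nb(acac)2(CN)2][Sc(C2O4)2(py)2]

Cation [Nb…]: ligand charges -4, Nb(V) ⇒ ion charge 1+.
Anion [Sc…]: ligand charges -4, Sc(III) ⇒ ion charge 1−.
One 1+ cation balances one 1− anion.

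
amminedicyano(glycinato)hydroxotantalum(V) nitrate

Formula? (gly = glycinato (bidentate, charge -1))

[Ta(CN)2(gly)(NH3)(OH)]NO3

Ligands: 1 glycinato (gly, -1), 2 cyano (CN, -1), 1 ammine (NH3, neutral), 1 hydroxo (OH, -1). Ligand charge sum = -4.
Charge balance with nitrate (-1) requires 1 complex ion per 1 nitrate.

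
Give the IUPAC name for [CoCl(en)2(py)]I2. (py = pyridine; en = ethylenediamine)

chlorobis(ethylenediamine)(pyridine)cobalt(III) iodide

The 2 iodide counter-ions carry a total charge of -2, so each complex ion is 2+.
Ligand charges: 1×chloro (-1 each), 1×pyridine (neutral), 2×ethylenediamine (neutral); total -1. So Co + (-1) = 2+, giving Co = +3.
Ligands are named alphabetically: chloro before ethylenediamine before pyridine.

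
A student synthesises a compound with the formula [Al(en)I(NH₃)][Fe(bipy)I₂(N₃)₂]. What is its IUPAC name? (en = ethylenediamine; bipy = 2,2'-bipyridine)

Both ions are complex: the cation is named first with the plain metal name, the anion second with the -ate form; each ion's ligands are alphabetised independently.
Aluminium is always +3 in its complexes; the cation's ligand charges sum to -1, so the complex cation is 2+.
A 1:1 salt means the anion carries the equal and opposite charge, 2−.
Anion: ligand charges sum to -4; for the ion to be 2−, Fe = +2.

ammine(ethylenediamine)iodoaluminium(III) diazido(2,2'-bipyridine)diiodoferrate(II)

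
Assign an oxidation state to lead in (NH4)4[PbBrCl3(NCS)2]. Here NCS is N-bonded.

+2

4 ammonium outside the brackets (+1 each) → the complex ion is 4−.
Ligand charges: 1×Br = -1; 3×Cl = -3; 2×NCS = -2; sum -6.
Pb + (-6) = 4− ⇒ Pb is +2.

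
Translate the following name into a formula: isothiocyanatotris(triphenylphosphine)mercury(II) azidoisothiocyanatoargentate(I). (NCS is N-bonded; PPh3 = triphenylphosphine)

Cation [Hg…]: ligand charges -1, Hg(II) ⇒ ion charge 1+.
Anion [Ag…]: ligand charges -2, Ag(I) ⇒ ion charge 1−.
One 1+ cation balances one 1− anion.

[Hg(NCS)(PPh3)3][Ag(N3)(NCS)]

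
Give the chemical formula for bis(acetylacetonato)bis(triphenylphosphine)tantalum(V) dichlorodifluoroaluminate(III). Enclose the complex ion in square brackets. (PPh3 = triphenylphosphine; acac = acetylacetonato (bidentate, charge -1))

[Ta(acac)2(PPh3)2][AlCl2F2]3

Cation [Ta…]: ligand charges -2, Ta(V) ⇒ ion charge 3+.
Anion [Al…]: ligand charges -4, Al(III) ⇒ ion charge 1−.
One 3+ cation requires 3 of the 1− anion.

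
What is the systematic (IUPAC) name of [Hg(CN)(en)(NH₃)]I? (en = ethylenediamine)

amminecyano(ethylenediamine)mercury(II) iodide

The 1 iodide counter-ion carries a total charge of -1, so each complex ion is 1+.
Ligand charges: 1×ethylenediamine (neutral), 1×ammine (neutral), 1×cyano (-1 each); total -1. So Hg + (-1) = 1+, giving Hg = +2.
Ligands are named alphabetically: ammine before cyano before ethylenediamine.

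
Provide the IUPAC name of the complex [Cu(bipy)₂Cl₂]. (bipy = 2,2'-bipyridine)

bis(2,2'-bipyridine)dichlorocopper(II)

There is no counter-ion, so the complex is neutral overall.
Ligand charges: 2×2,2'-bipyridine (neutral), 2×chloro (-1 each); total -2. So Cu + (-2) = 0, giving Cu = +2.
Ligands are named alphabetically: bipyridine before chloro.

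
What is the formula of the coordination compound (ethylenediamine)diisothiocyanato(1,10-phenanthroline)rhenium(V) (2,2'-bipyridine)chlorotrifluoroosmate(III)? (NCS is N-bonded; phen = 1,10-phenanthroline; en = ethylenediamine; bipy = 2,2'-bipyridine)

Cation [Re…]: ligand charges -2, Re(V) ⇒ ion charge 3+.
Anion [Os…]: ligand charges -4, Os(III) ⇒ ion charge 1−.
One 3+ cation requires 3 of the 1− anion.

[Re(en)(NCS)2(phen)][Os(bipy)ClF3]3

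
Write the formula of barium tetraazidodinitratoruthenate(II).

Ba2[Ru(N3)4(NO3)2]

Ligands: 2 nitrato (NO3, -1), 4 azido (N3, -1). Ligand charge sum = -6.
With Ru in oxidation state +2, the complex ion is [Ru...]^4−.
Charge balance with barium (+2) requires 1 complex ion per 2 barium.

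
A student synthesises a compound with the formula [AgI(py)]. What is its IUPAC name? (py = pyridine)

There is no counter-ion, so the complex is neutral overall.
Ligand charges: 1×pyridine (neutral), 1×iodo (-1 each); total -1. So Ag + (-1) = 0, giving Ag = +1.
Ligands are named alphabetically: iodo before pyridine.

iodo(pyridine)silver(I)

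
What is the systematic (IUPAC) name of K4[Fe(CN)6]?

The 4 potassium counter-ions carry a total charge of +4, so each complex ion is 4−.
Ligand charges: 6×cyano (-1 each); total -6. So Fe + (-6) = 4−, giving Fe = +2.
The complex ion is anionic, so iron takes the -ate form ferrate(II).

potassium hexacyanoferrate(II)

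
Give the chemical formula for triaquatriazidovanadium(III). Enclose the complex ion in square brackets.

Ligands: 3 azido (N3, -1), 3 aqua (H2O, neutral). Ligand charge sum = -3.
With V in oxidation state +3, the complex ion is [V...].

[V(H2O)3(N3)3]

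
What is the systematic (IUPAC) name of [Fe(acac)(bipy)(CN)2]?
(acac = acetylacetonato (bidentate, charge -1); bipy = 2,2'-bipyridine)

There is no counter-ion, so the complex is neutral overall.
Ligand charges: 2×cyano (-1 each), 1×acetylacetonato (-1 each), 1×2,2'-bipyridine (neutral); total -3. So Fe + (-3) = 0, giving Fe = +3.
Ligands are named alphabetically: acetylacetonato before bipyridine before cyano.

(acetylacetonato)(2,2'-bipyridine)dicyanoiron(III)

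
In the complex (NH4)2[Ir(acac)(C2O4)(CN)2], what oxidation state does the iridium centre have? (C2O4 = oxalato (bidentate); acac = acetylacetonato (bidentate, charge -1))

+3

2 ammonium outside the brackets (+1 each) → the complex ion is 2−.
Ligand charges: 1×C2O4 = -2; 1×acac = -1; 2×CN = -2; sum -5.
Ir + (-5) = 2− ⇒ Ir is +3.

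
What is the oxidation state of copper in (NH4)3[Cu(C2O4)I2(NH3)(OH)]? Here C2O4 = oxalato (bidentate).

+2

3 ammonium outside the brackets (+1 each) → the complex ion is 3−.
Ligand charges: 1×C2O4 = -2; 1×OH = -1; 1×NH3 neutral; 2×I = -2; sum -5.
Cu + (-5) = 3− ⇒ Cu is +2.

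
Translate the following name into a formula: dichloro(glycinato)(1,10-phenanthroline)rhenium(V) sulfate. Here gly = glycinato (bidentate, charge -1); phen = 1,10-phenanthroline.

[ReCl2(gly)(phen)]SO4

Ligands: 2 chloro (Cl, -1), 1 glycinato (gly, -1), 1 1,10-phenanthroline (phen, neutral). Ligand charge sum = -3.
With Re in oxidation state +5, the complex ion is [Re...]^2+.
Charge balance with sulfate (-2) requires 1 complex ion per 1 sulfate.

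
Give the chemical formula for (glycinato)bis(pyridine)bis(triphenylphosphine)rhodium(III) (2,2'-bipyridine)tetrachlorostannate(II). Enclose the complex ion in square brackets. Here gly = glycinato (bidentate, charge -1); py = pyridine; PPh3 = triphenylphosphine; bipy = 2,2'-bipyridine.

Cation [Rh…]: ligand charges -1, Rh(III) ⇒ ion charge 2+.
Anion [Sn…]: ligand charges -4, Sn(II) ⇒ ion charge 2−.

[Rh(gly)(PPh3)2(py)2][Sn(bipy)Cl4]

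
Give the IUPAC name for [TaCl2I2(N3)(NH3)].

ammineazidodichlorodiiodotantalum(V)

There is no counter-ion, so the complex is neutral overall.
Ligand charges: 1×ammine (neutral), 2×chloro (-1 each), 2×iodo (-1 each), 1×azido (-1 each); total -5. So Ta + (-5) = 0, giving Ta = +5.
Ligands are named alphabetically: ammine before azido before chloro before iodo.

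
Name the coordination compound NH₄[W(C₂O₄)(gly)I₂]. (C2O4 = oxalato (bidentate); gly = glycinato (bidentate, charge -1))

ammonium (glycinato)diiodooxalatotungstate(IV)

The 1 ammonium counter-ion carries a total charge of +1, so each complex ion is 1−.
Ligand charges: 1×oxalato (-2 each), 2×iodo (-1 each), 1×glycinato (-1 each); total -5. So W + (-5) = 1−, giving W = +4.
Ligands are named alphabetically: glycinato before iodo before oxalato.
The complex ion is anionic, so tungsten takes the -ate form tungstate(IV).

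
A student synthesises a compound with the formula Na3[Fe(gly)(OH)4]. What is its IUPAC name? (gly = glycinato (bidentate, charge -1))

sodium (glycinato)tetrahydroxoferrate(II)

The 3 sodium counter-ions carry a total charge of +3, so each complex ion is 3−.
Ligand charges: 4×hydroxo (-1 each), 1×glycinato (-1 each); total -5. So Fe + (-5) = 3−, giving Fe = +2.
The complex ion is anionic, so iron takes the -ate form ferrate(II).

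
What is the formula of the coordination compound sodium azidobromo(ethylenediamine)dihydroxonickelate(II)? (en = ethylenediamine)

Na2[NiBr(en)(N3)(OH)2]

Ligands: 1 bromo (Br, -1), 1 azido (N3, -1), 1 ethylenediamine (en, neutral), 2 hydroxo (OH, -1). Ligand charge sum = -4.
With Ni in oxidation state +2, the complex ion is [Ni...]^2−.
Charge balance with sodium (+1) requires 1 complex ion per 2 sodium.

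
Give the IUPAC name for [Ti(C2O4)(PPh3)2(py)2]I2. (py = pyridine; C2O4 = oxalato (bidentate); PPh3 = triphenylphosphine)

The 2 iodide counter-ions carry a total charge of -2, so each complex ion is 2+.
Ligand charges: 2×pyridine (neutral), 1×oxalato (-2 each), 2×triphenylphosphine (neutral); total -2. So Ti + (-2) = 2+, giving Ti = +4.
Ligands are named alphabetically: oxalato before pyridine before triphenylphosphine.

oxalatobis(pyridine)bis(triphenylphosphine)titanium(IV) iodide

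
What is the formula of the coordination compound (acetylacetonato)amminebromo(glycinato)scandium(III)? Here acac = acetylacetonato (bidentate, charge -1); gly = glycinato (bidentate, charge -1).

[Sc(acac)Br(gly)(NH3)]

Ligands: 1 acetylacetonato (acac, -1), 1 ammine (NH3, neutral), 1 bromo (Br, -1), 1 glycinato (gly, -1). Ligand charge sum = -3.
With Sc in oxidation state +3, the complex ion is [Sc...].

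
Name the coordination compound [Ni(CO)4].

There is no counter-ion, so the complex is neutral overall.
Ligand charges: 4×carbonyl (neutral); total 0. So Ni + (0) = 0, giving Ni = 0.

tetracarbonylnickel(0)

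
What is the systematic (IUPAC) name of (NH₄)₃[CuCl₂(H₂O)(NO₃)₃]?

ammonium aquadichlorotrinitratocuprate(II)

The 3 ammonium counter-ions carry a total charge of +3, so each complex ion is 3−.
Ligand charges: 1×aqua (neutral), 2×chloro (-1 each), 3×nitrato (-1 each); total -5. So Cu + (-5) = 3−, giving Cu = +2.
The complex ion is anionic, so copper takes the -ate form cuprate(II).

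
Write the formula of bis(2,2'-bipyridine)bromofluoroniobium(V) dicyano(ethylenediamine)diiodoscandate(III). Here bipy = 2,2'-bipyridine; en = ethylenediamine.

Cation [Nb…]: ligand charges -2, Nb(V) ⇒ ion charge 3+.
Anion [Sc…]: ligand charges -4, Sc(III) ⇒ ion charge 1−.
One 3+ cation requires 3 of the 1− anion.

[Nb(bipy)2BrF][Sc(CN)2(en)I2]3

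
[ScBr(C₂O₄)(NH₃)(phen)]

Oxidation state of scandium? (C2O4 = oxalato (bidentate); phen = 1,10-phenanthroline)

+3

No counter-ion: the bracketed complex is neutral.
Ligand charges: 1×C2O4 = -2; 1×NH3 neutral; 1×phen neutral; 1×Br = -1; sum -3.
Sc + (-3) = 0 ⇒ Sc is +3.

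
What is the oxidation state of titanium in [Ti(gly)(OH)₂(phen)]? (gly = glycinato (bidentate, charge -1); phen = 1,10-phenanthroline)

+3

No counter-ion: the bracketed complex is neutral.
Ligand charges: 1×gly = -1; 2×OH = -2; 1×phen neutral; sum -3.
Ti + (-3) = 0 ⇒ Ti is +3.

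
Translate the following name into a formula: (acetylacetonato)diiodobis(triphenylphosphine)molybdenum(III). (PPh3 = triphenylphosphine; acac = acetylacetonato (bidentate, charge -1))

Ligands: 2 iodo (I, -1), 2 triphenylphosphine (PPh3, neutral), 1 acetylacetonato (acac, -1). Ligand charge sum = -3.
With Mo in oxidation state +3, the complex ion is [Mo...].

[Mo(acac)I2(PPh3)2]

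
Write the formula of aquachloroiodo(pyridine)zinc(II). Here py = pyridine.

[ZnCl(H2O)I(py)]

Ligands: 1 iodo (I, -1), 1 chloro (Cl, -1), 1 pyridine (py, neutral), 1 aqua (H2O, neutral). Ligand charge sum = -2.
With Zn in oxidation state +2, the complex ion is [Zn...].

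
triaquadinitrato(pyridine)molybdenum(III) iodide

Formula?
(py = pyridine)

[Mo(H2O)3(NO3)2(py)]I

Ligands: 1 pyridine (py, neutral), 2 nitrato (NO3, -1), 3 aqua (H2O, neutral). Ligand charge sum = -2.
Charge balance with iodide (-1) requires 1 complex ion per 1 iodide.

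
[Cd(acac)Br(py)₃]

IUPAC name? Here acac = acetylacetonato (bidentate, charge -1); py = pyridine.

There is no counter-ion, so the complex is neutral overall.
Ligand charges: 1×acetylacetonato (-1 each), 1×bromo (-1 each), 3×pyridine (neutral); total -2. So Cd + (-2) = 0, giving Cd = +2.
Ligands are named alphabetically: acetylacetonato before bromo before pyridine.

(acetylacetonato)bromotris(pyridine)cadmium(II)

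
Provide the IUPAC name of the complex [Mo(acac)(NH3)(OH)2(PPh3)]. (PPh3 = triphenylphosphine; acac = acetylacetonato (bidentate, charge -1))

There is no counter-ion, so the complex is neutral overall.
Ligand charges: 1×triphenylphosphine (neutral), 2×hydroxo (-1 each), 1×ammine (neutral), 1×acetylacetonato (-1 each); total -3. So Mo + (-3) = 0, giving Mo = +3.
Ligands are named alphabetically: acetylacetonato before ammine before hydroxo before triphenylphosphine.

(acetylacetonato)amminedihydroxo(triphenylphosphine)molybdenum(III)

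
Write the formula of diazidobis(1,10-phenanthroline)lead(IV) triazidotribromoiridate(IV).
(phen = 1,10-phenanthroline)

Cation [Pb…]: ligand charges -2, Pb(IV) ⇒ ion charge 2+.
Anion [Ir…]: ligand charges -6, Ir(IV) ⇒ ion charge 2−.
One 2+ cation balances one 2− anion.

[Pb(N3)2(phen)2][IrBr3(N3)3]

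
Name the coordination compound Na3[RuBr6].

The 3 sodium counter-ions carry a total charge of +3, so each complex ion is 3−.
Ligand charges: 6×bromo (-1 each); total -6. So Ru + (-6) = 3−, giving Ru = +3.
The complex ion is anionic, so ruthenium takes the -ate form ruthenate(III).

sodium hexabromoruthenate(III)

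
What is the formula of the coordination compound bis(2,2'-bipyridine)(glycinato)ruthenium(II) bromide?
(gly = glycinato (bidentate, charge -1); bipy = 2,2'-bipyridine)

[Ru(bipy)2(gly)]Br

Ligands: 1 glycinato (gly, -1), 2 2,2'-bipyridine (bipy, neutral). Ligand charge sum = -1.
With Ru in oxidation state +2, the complex ion is [Ru...]^1+.
Charge balance with bromide (-1) requires 1 complex ion per 1 bromide.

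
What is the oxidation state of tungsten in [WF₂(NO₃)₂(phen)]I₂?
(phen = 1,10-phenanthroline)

+6

2 iodide outside the brackets (-1 each) → the complex ion is 2+.
Ligand charges: 2×F = -2; 2×NO3 = -2; 1×phen neutral; sum -4.
W + (-4) = 2+ ⇒ W is +6.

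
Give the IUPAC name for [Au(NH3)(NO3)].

There is no counter-ion, so the complex is neutral overall.
Ligand charges: 1×ammine (neutral), 1×nitrato (-1 each); total -1. So Au + (-1) = 0, giving Au = +1.
Ligands are named alphabetically: ammine before nitrato.

amminenitratogold(I)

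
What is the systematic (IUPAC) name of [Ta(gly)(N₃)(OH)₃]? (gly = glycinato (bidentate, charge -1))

azido(glycinato)trihydroxotantalum(V)

There is no counter-ion, so the complex is neutral overall.
Ligand charges: 1×azido (-1 each), 1×glycinato (-1 each), 3×hydroxo (-1 each); total -5. So Ta + (-5) = 0, giving Ta = +5.
Ligands are named alphabetically: azido before glycinato before hydroxo.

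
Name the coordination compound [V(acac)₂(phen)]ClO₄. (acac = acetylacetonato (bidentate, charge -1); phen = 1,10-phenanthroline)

bis(acetylacetonato)(1,10-phenanthroline)vanadium(III) perchlorate

The 1 perchlorate counter-ion carries a total charge of -1, so each complex ion is 1+.
Ligand charges: 2×acetylacetonato (-1 each), 1×1,10-phenanthroline (neutral); total -2. So V + (-2) = 1+, giving V = +3.
Ligands are named alphabetically: acetylacetonato before phenanthroline.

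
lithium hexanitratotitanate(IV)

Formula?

Li2[Ti(NO3)6]

Ligands: 6 nitrato (NO3, -1). Ligand charge sum = -6.
Charge balance with lithium (+1) requires 1 complex ion per 2 lithium.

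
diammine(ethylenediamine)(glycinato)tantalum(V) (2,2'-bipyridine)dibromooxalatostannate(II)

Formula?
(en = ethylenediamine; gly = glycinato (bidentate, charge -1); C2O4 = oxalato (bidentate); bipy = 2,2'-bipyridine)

Cation [Ta…]: ligand charges -1, Ta(V) ⇒ ion charge 4+.
Anion [Sn…]: ligand charges -4, Sn(II) ⇒ ion charge 2−.

[Ta(en)(gly)(NH3)2][Sn(bipy)Br2(C2O4)]2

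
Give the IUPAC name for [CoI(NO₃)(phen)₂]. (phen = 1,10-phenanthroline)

There is no counter-ion, so the complex is neutral overall.
Ligand charges: 2×1,10-phenanthroline (neutral), 1×iodo (-1 each), 1×nitrato (-1 each); total -2. So Co + (-2) = 0, giving Co = +2.
Ligands are named alphabetically: iodo before nitrato before phenanthroline.

iodonitratobis(1,10-phenanthroline)cobalt(II)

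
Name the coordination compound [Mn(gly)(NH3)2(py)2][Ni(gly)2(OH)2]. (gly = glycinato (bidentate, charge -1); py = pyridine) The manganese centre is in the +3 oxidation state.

Both ions are complex: the cation is named first with the plain metal name, the anion second with the -ate form; each ion's ligands are alphabetised independently.
Mn is given as +3; the cation's ligand charges sum to -1, so the complex cation is 2+.
A 1:1 salt means the anion carries the equal and opposite charge, 2−.
Anion: ligand charges sum to -4; for the ion to be 2−, Ni = +2.

diammine(glycinato)bis(pyridine)manganese(III) bis(glycinato)dihydroxonickelate(II)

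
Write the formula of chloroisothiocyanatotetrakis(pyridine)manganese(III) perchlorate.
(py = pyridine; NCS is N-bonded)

Ligands: 4 pyridine (py, neutral), 1 chloro (Cl, -1), 1 isothiocyanato (NCS, -1). Ligand charge sum = -2.
With Mn in oxidation state +3, the complex ion is [Mn...]^1+.
Charge balance with perchlorate (-1) requires 1 complex ion per 1 perchlorate.

[MnCl(NCS)(py)4]ClO4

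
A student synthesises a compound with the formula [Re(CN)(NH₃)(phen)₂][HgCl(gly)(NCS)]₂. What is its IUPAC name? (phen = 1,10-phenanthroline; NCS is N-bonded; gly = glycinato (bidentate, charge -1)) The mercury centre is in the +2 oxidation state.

amminecyanobis(1,10-phenanthroline)rhenium(III) chloro(glycinato)isothiocyanatomercurate(II)

Both ions are complex: the cation is named first with the plain metal name, the anion second with the -ate form; each ion's ligands are alphabetised independently.
Hg is given as +2; the anion's ligand charges sum to -3, so the complex anion is 1−.
With 2 anions per cation, the cation must be 2×1 = 2+.
Cation: ligand charges sum to -1; for the ion to be 2+, Re = +3.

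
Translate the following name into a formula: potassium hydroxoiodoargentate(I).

Ligands: 1 iodo (I, -1), 1 hydroxo (OH, -1). Ligand charge sum = -2.
With Ag in oxidation state +1, the complex ion is [Ag...]^1−.
Charge balance with potassium (+1) requires 1 complex ion per 1 potassium.

K[AgI(OH)]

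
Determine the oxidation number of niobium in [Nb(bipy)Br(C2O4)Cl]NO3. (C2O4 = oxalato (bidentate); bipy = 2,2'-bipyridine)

+5

1 nitrate outside the brackets (-1 each) → the complex ion is 1+.
Ligand charges: 1×C2O4 = -2; 1×Cl = -1; 1×bipy neutral; 1×Br = -1; sum -4.
Nb + (-4) = 1+ ⇒ Nb is +5.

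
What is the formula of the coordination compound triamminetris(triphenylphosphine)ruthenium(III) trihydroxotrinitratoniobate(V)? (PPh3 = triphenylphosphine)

Cation [Ru…]: ligand charges 0, Ru(III) ⇒ ion charge 3+.
Anion [Nb…]: ligand charges -6, Nb(V) ⇒ ion charge 1−.
One 3+ cation requires 3 of the 1− anion.

[Ru(NH3)3(PPh3)3][Nb(NO3)3(OH)3]3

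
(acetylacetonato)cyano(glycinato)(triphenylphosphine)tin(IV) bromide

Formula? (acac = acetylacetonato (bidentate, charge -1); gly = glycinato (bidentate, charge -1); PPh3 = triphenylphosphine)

Ligands: 1 acetylacetonato (acac, -1), 1 glycinato (gly, -1), 1 triphenylphosphine (PPh3, neutral), 1 cyano (CN, -1). Ligand charge sum = -3.
With Sn in oxidation state +4, the complex ion is [Sn...]^1+.
Charge balance with bromide (-1) requires 1 complex ion per 1 bromide.

[Sn(acac)(CN)(gly)(PPh3)]Br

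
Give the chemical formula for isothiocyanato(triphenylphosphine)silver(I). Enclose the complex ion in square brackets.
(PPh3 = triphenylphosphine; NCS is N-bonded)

[Ag(NCS)(PPh3)]

Ligands: 1 triphenylphosphine (PPh3, neutral), 1 isothiocyanato (NCS, -1). Ligand charge sum = -1.
With Ag in oxidation state +1, the complex ion is [Ag...].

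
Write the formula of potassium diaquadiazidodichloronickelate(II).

K2[NiCl2(H2O)2(N3)2]

Ligands: 2 chloro (Cl, -1), 2 aqua (H2O, neutral), 2 azido (N3, -1). Ligand charge sum = -4.
Charge balance with potassium (+1) requires 1 complex ion per 2 potassium.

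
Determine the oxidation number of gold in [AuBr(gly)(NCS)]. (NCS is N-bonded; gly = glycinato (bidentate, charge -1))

No counter-ion: the bracketed complex is neutral.
Ligand charges: 1×NCS = -1; 1×Br = -1; 1×gly = -1; sum -3.
Au + (-3) = 0 ⇒ Au is +3.

+3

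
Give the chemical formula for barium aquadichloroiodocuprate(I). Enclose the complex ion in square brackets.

Ligands: 2 chloro (Cl, -1), 1 aqua (H2O, neutral), 1 iodo (I, -1). Ligand charge sum = -3.
With Cu in oxidation state +1, the complex ion is [Cu...]^2−.
Charge balance with barium (+2) requires 1 complex ion per 1 barium.

Ba[CuCl2(H2O)I]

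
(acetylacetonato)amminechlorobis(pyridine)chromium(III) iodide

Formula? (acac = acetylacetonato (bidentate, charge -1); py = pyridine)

[Cr(acac)Cl(NH3)(py)2]I

Ligands: 1 chloro (Cl, -1), 1 acetylacetonato (acac, -1), 2 pyridine (py, neutral), 1 ammine (NH3, neutral). Ligand charge sum = -2.
Charge balance with iodide (-1) requires 1 complex ion per 1 iodide.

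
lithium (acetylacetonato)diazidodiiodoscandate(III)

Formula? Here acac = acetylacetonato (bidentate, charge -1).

Ligands: 1 acetylacetonato (acac, -1), 2 azido (N3, -1), 2 iodo (I, -1). Ligand charge sum = -5.
With Sc in oxidation state +3, the complex ion is [Sc...]^2−.
Charge balance with lithium (+1) requires 1 complex ion per 2 lithium.

Li2[Sc(acac)I2(N3)2]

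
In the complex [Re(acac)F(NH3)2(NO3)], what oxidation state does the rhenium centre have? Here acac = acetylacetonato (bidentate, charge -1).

+3

No counter-ion: the bracketed complex is neutral.
Ligand charges: 2×NH3 neutral; 1×acac = -1; 1×NO3 = -1; 1×F = -1; sum -3.
Re + (-3) = 0 ⇒ Re is +3.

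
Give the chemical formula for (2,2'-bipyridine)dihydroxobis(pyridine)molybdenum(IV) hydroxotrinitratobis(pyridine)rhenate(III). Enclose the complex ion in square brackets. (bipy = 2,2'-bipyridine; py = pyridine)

Cation [Mo…]: ligand charges -2, Mo(IV) ⇒ ion charge 2+.
Anion [Re…]: ligand charges -4, Re(III) ⇒ ion charge 1−.
One 2+ cation requires 2 of the 1− anion.

[Mo(bipy)(OH)2(py)2][Re(NO3)3(OH)(py)2]2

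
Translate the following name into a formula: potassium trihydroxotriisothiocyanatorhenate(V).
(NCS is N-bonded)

Ligands: 3 hydroxo (OH, -1), 3 isothiocyanato (NCS, -1). Ligand charge sum = -6.
With Re in oxidation state +5, the complex ion is [Re...]^1−.
Charge balance with potassium (+1) requires 1 complex ion per 1 potassium.

K[Re(NCS)3(OH)3]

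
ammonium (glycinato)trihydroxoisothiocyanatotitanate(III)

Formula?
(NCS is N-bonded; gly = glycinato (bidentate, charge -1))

Ligands: 1 isothiocyanato (NCS, -1), 3 hydroxo (OH, -1), 1 glycinato (gly, -1). Ligand charge sum = -5.
With Ti in oxidation state +3, the complex ion is [Ti...]^2−.
Charge balance with ammonium (+1) requires 1 complex ion per 2 ammonium.

(NH4)2[Ti(gly)(NCS)(OH)3]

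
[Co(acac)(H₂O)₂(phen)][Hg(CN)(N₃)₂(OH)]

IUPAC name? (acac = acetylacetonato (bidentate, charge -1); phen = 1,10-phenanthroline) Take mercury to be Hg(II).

(acetylacetonato)diaqua(1,10-phenanthroline)cobalt(III) diazidocyanohydroxomercurate(II)

Both ions are complex: the cation is named first with the plain metal name, the anion second with the -ate form; each ion's ligands are alphabetised independently.
Hg is given as +2; the anion's ligand charges sum to -4, so the complex anion is 2−.
A 1:1 salt means the cation carries the equal and opposite charge, 2+.
Cation: ligand charges sum to -1; for the ion to be 2+, Co = +3.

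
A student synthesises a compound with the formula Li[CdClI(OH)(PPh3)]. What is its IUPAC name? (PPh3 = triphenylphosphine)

lithium chlorohydroxoiodo(triphenylphosphine)cadmate(II)

The 1 lithium counter-ion carries a total charge of +1, so each complex ion is 1−.
Ligand charges: 1×iodo (-1 each), 1×triphenylphosphine (neutral), 1×hydroxo (-1 each), 1×chloro (-1 each); total -3. So Cd + (-3) = 1−, giving Cd = +2.
Ligands are named alphabetically: chloro before hydroxo before iodo before triphenylphosphine.
The complex ion is anionic, so cadmium takes the -ate form cadmate(II).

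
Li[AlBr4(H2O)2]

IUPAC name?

lithium diaquatetrabromoaluminate(III)

The 1 lithium counter-ion carries a total charge of +1, so each complex ion is 1−.
Ligand charges: 2×aqua (neutral), 4×bromo (-1 each); total -4. So Al + (-4) = 1−, giving Al = +3.
The complex ion is anionic, so aluminium takes the -ate form aluminate(III).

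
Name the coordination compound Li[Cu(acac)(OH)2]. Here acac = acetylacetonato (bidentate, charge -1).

The 1 lithium counter-ion carries a total charge of +1, so each complex ion is 1−.
Ligand charges: 1×acetylacetonato (-1 each), 2×hydroxo (-1 each); total -3. So Cu + (-3) = 1−, giving Cu = +2.
Ligands are named alphabetically: acetylacetonato before hydroxo.
The complex ion is anionic, so copper takes the -ate form cuprate(II).

lithium (acetylacetonato)dihydroxocuprate(II)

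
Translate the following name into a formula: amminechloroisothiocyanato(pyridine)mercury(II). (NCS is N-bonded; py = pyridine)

Ligands: 1 isothiocyanato (NCS, -1), 1 chloro (Cl, -1), 1 pyridine (py, neutral), 1 ammine (NH3, neutral). Ligand charge sum = -2.
With Hg in oxidation state +2, the complex ion is [Hg...].

[HgCl(NCS)(NH3)(py)]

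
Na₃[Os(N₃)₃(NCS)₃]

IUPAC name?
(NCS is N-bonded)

The 3 sodium counter-ions carry a total charge of +3, so each complex ion is 3−.
Ligand charges: 3×azido (-1 each), 3×isothiocyanato (-1 each); total -6. So Os + (-6) = 3−, giving Os = +3.
The complex ion is anionic, so osmium takes the -ate form osmate(III).

sodium triazidotriisothiocyanatoosmate(III)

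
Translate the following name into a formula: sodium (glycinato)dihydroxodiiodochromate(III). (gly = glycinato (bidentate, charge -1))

Na2[Cr(gly)I2(OH)2]

Ligands: 2 iodo (I, -1), 2 hydroxo (OH, -1), 1 glycinato (gly, -1). Ligand charge sum = -5.
With Cr in oxidation state +3, the complex ion is [Cr...]^2−.
Charge balance with sodium (+1) requires 1 complex ion per 2 sodium.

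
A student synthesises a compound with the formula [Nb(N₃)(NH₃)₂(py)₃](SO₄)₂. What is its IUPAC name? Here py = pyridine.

The 2 sulfate counter-ions carry a total charge of -4, so each complex ion is 4+.
Ligand charges: 3×pyridine (neutral), 2×ammine (neutral), 1×azido (-1 each); total -1. So Nb + (-1) = 4+, giving Nb = +5.
Ligands are named alphabetically: ammine before azido before pyridine.

diammineazidotris(pyridine)niobium(V) sulfate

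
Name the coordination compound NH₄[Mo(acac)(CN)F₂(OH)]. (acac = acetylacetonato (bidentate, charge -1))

The 1 ammonium counter-ion carries a total charge of +1, so each complex ion is 1−.
Ligand charges: 1×cyano (-1 each), 1×hydroxo (-1 each), 1×acetylacetonato (-1 each), 2×fluoro (-1 each); total -5. So Mo + (-5) = 1−, giving Mo = +4.
The complex ion is anionic, so molybdenum takes the -ate form molybdate(IV).

ammonium (acetylacetonato)cyanodifluorohydroxomolybdate(IV)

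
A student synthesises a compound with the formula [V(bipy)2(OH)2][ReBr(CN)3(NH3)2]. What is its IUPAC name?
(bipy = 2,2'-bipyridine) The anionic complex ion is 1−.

The complex anion is given as 1−; its ligand charges sum to -4, so Re = +3.
A 1:1 salt means the cation carries the equal and opposite charge, 1+.
Cation: ligand charges sum to -2; for the ion to be 1+, V = +3.

bis(2,2'-bipyridine)dihydroxovanadium(III) diamminebromotricyanorhenate(III)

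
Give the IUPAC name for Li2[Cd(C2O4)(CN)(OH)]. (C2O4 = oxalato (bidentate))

lithium cyanohydroxooxalatocadmate(II)

The 2 lithium counter-ions carry a total charge of +2, so each complex ion is 2−.
Ligand charges: 1×cyano (-1 each), 1×oxalato (-2 each), 1×hydroxo (-1 each); total -4. So Cd + (-4) = 2−, giving Cd = +2.
Ligands are named alphabetically: cyano before hydroxo before oxalato.
The complex ion is anionic, so cadmium takes the -ate form cadmate(II).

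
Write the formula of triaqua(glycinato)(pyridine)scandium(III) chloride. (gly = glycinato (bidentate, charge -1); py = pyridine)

[Sc(gly)(H2O)3(py)]Cl2

Ligands: 3 aqua (H2O, neutral), 1 glycinato (gly, -1), 1 pyridine (py, neutral). Ligand charge sum = -1.
With Sc in oxidation state +3, the complex ion is [Sc...]^2+.
Charge balance with chloride (-1) requires 1 complex ion per 2 chloride.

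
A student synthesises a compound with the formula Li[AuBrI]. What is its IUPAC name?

lithium bromoiodoaurate(I)

The 1 lithium counter-ion carries a total charge of +1, so each complex ion is 1−.
Ligand charges: 1×iodo (-1 each), 1×bromo (-1 each); total -2. So Au + (-2) = 1−, giving Au = +1.
Ligands are named alphabetically: bromo before iodo.
The complex ion is anionic, so gold takes the -ate form aurate(I).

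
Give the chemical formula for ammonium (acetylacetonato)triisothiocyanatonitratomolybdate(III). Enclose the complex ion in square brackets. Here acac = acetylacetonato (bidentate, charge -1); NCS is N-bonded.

Ligands: 1 acetylacetonato (acac, -1), 1 nitrato (NO3, -1), 3 isothiocyanato (NCS, -1). Ligand charge sum = -5.
With Mo in oxidation state +3, the complex ion is [Mo...]^2−.
Charge balance with ammonium (+1) requires 1 complex ion per 2 ammonium.

(NH4)2[Mo(acac)(NCS)3(NO3)]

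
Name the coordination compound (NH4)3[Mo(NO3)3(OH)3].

ammonium trihydroxotrinitratomolybdate(III)

The 3 ammonium counter-ions carry a total charge of +3, so each complex ion is 3−.
Ligand charges: 3×nitrato (-1 each), 3×hydroxo (-1 each); total -6. So Mo + (-6) = 3−, giving Mo = +3.
Ligands are named alphabetically: hydroxo before nitrato.
The complex ion is anionic, so molybdenum takes the -ate form molybdate(III).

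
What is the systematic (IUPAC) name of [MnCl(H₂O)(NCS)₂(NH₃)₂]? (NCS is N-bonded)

diammineaquachlorodiisothiocyanatomanganese(III)

There is no counter-ion, so the complex is neutral overall.
Ligand charges: 2×isothiocyanato (-1 each), 1×aqua (neutral), 1×chloro (-1 each), 2×ammine (neutral); total -3. So Mn + (-3) = 0, giving Mn = +3.
Ligands are named alphabetically: ammine before aqua before chloro before isothiocyanato.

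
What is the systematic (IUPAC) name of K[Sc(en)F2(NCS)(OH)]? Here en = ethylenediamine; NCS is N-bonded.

The 1 potassium counter-ion carries a total charge of +1, so each complex ion is 1−.
Ligand charges: 1×ethylenediamine (neutral), 1×hydroxo (-1 each), 1×isothiocyanato (-1 each), 2×fluoro (-1 each); total -4. So Sc + (-4) = 1−, giving Sc = +3.
Ligands are named alphabetically: ethylenediamine before fluoro before hydroxo before isothiocyanato.
The complex ion is anionic, so scandium takes the -ate form scandate(III).

potassium (ethylenediamine)difluorohydroxoisothiocyanatoscandate(III)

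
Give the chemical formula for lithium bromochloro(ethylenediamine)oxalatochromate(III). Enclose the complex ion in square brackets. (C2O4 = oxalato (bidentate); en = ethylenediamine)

Ligands: 1 bromo (Br, -1), 1 oxalato (C2O4, -2), 1 ethylenediamine (en, neutral), 1 chloro (Cl, -1). Ligand charge sum = -4.
With Cr in oxidation state +3, the complex ion is [Cr...]^1−.
Charge balance with lithium (+1) requires 1 complex ion per 1 lithium.

Li[CrBr(C2O4)Cl(en)]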